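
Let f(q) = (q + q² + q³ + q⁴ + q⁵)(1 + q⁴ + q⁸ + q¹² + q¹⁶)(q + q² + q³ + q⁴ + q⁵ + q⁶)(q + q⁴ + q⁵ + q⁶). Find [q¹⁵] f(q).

31

(q + q² + q³ + q⁴ + q⁵) has coefficients 0,1,1,1,1,1 for degrees 0…5.
(1 + q⁴ + q⁸ + q¹² + q¹⁶) has coefficients 1,0,0,0,1,0,0,0,1,0,0,0,1,0,0,0 for degrees 0…15.
Multiplying by (q + q² + q³ + q⁴ + q⁵ + q⁶) gives running coefficients 0,1,1,1,1,2,2,1,1,2,2,1,1,2,2,1 for degrees 0…15.
Finally multiplying by (q + q⁴ + q⁵ + q⁶), the product of all factors after the first has coefficients 0,0,1,1,1,2,4,5,4,5,7,7,5,5,7,7 for degrees 0…15.
[q¹⁵] = 1·7 + 1·5 + 1·5 + 1·7 + 1·7 = 31.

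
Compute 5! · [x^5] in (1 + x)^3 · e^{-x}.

14

The EGF product rule gives c_5 = Σ_{k_1+k_2=5} C(5; k_1,k_2) · ∏ g_i(k_i), where (1+x)^3 gives the falling factorial (3)_k; e^{-x} gives (-1)^k.
g_1(k) for k = 0…5: 1, 3, 6, 6, 0, 0.
g_2(k) for k = 0…5: 1, -1, 1, -1, 1, -1.
c_5 = Σ_k C(5,k)·g_1(k)·g_2(5−k) = 1·1·(-1) + 5·3·1 + 10·6·(-1) + 10·6·1 = −1 + 15 − 60 + 60 = 14.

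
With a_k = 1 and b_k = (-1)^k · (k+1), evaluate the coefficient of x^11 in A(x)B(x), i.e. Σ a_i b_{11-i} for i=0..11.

Write out a_i and b_{11-i} for i = 0,…,11 and sum the products.
Σ = 1·(-12) + 1·11 + 1·(-10) + 1·9 + 1·(-8) + 1·7 + 1·(-6) + 1·5 + 1·(-4) + 1·3 + 1·(-2) + 1·1 = -6.

-6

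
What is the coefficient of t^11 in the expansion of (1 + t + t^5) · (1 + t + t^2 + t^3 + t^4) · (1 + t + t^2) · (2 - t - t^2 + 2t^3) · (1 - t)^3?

3

(1 + t + t^5) has coefficients 1,1,0,0,0,1 for degrees 0…5.
(1 + t + t^2 + t^3 + t^4) has coefficients 1,1,1,1,1,0,0,0,0,0,0,0 for degrees 0…11.
Multiplying by (1 + t + t^2) gives running coefficients 1,2,3,3,3,2,1,0,0,0,0,0 for degrees 0…11.
Multiplying by (2 - t - t^2 + 2t^3) gives running coefficients 2,3,3,3,4,4,3,3,3,2,0,0 for degrees 0…11.
Finally multiplying by (1 - t)^3, the product of all factors after the first has coefficients 2,-3,0,1,1,-2,0,2,-1,-1,0,3 for degrees 0…11.
[t^11] = 1·3 + 1·0 + 1·0 = 3.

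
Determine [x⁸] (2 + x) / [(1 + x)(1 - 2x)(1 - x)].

Partial fractions give a closed form: a_n = (1/6)·(-1)^n + (10/3)·2^n + (-3/2)·1^n.
At n = 8: a_8 = 852.

852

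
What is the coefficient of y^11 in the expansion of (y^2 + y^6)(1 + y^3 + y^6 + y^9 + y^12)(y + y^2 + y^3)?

(y^2 + y^6) has coefficients 0,0,1,0,0,0,1 for degrees 0…6.
(1 + y^3 + y^6 + y^9 + y^12) has coefficients 1,0,0,1,0,0,1,0,0,1,0,0 for degrees 0…11.
Finally multiplying by (y + y^2 + y^3), the product of all factors after the first has coefficients 0,1,1,1,1,1,1,1,1,1,1,1 for degrees 0…11.
[y^11] = 1·1 + 1·1 = 2.

2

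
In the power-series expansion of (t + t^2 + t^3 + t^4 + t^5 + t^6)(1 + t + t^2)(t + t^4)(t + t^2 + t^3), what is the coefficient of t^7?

(t + t^2 + t^3 + t^4 + t^5 + t^6) has coefficients 0,1,1,1,1,1,1 for degrees 0…6.
(1 + t + t^2) has coefficients 1,1,1,0,0,0,0,0 for degrees 0…7.
Multiplying by (t + t^4) gives running coefficients 0,1,1,1,1,1,1,0 for degrees 0…7.
Finally multiplying by (t + t^2 + t^3), the product of all factors after the first has coefficients 0,0,1,2,3,3,3,3 for degrees 0…7.
[t^7] = 1·3 + 1·3 + 1·3 + 1·2 + 1·1 + 1·0 = 12.

12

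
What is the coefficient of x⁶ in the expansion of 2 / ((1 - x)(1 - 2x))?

254

Partial fractions give a closed form: a_n = (-2)·1^n + (4)·2^n.
At n = 6: a_6 = 254.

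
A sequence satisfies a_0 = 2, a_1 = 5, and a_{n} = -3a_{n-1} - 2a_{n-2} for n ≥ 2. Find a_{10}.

The ordinary generating function has denominator 1 + 3y + 2y^2.
Iterating the recurrence: a_0,…,a_{10} = 2, 5, -19, 47, -103, 215, -439, 887, -1783, 3575, -7159.

-7159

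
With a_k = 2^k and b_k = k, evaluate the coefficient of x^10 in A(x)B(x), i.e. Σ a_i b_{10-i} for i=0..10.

2036

Write out a_i and b_{10-i} for i = 0,…,10 and sum the products.
Σ = 1·10 + 2·9 + 4·8 + 8·7 + 16·6 + 32·5 + 64·4 + 128·3 + 256·2 + 512·1 + 1024·0 = 2036.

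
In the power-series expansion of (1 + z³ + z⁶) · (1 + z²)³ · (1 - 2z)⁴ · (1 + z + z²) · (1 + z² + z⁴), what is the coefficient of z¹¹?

(1 + z³ + z⁶) has coefficients 1,0,0,1,0,0,1 for degrees 0…6.
(1 + z²)³ has coefficients 1,0,3,0,3,0,1,0,0,0,0,0 for degrees 0…11.
Multiplying by (1 - 2z)⁴ gives running coefficients 1,-8,27,-56,91,-120,121,-104,72,-32,16,0 for degrees 0…11.
Multiplying by (1 + z + z²) gives running coefficients 1,-7,20,-37,62,-85,92,-103,89,-64,56,-16 for degrees 0…11.
Finally multiplying by (1 + z² + z⁴), the product of all factors after the first has coefficients 1,-7,21,-44,83,-129,174,-225,243,-252,237,-183 for degrees 0…11.
[z¹¹] = 1·(-183) + 1·243 + 1·(-129) = -69.

-69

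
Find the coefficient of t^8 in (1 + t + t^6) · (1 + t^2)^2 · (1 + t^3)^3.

(1 + t + t^6) has coefficients 1,1,0,0,0,0,1 for degrees 0…6.
(1 + t^2)^2 has coefficients 1,0,2,0,1,0,0,0,0 for degrees 0…8.
Finally multiplying by (1 + t^3)^3, the product of all factors after the first has coefficients 1,0,2,3,1,6,3,3,6 for degrees 0…8.
[t^8] = 1·6 + 1·3 + 1·2 = 11.

11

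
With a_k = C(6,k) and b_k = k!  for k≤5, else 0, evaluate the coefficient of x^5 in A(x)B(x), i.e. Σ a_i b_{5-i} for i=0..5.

Write out a_i and b_{5-i} for i = 0,…,5 and sum the products.
Σ = 1·120 + 6·24 + 15·6 + 20·2 + 15·1 + 6·1 = 415.

415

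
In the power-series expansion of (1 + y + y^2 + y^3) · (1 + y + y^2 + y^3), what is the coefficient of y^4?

3

(1 + y + y^2 + y^3) has coefficients 1,1,1,1 for degrees 0…3.
(1 + y + y^2 + y^3) has coefficients 1,1,1,1,0 for degrees 0…4.
[y^4] = 1·0 + 1·1 + 1·1 + 1·1 = 3.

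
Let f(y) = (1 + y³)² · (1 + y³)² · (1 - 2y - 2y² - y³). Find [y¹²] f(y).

-3

(1 + y³)² has coefficients 1,0,0,2,0,0,1 for degrees 0…6.
(1 + y³)² has coefficients 1,0,0,2,0,0,1,0,0,0,0,0,0 for degrees 0…12.
Finally multiplying by (1 - 2y - 2y² - y³), the product of all factors after the first has coefficients 1,-2,-2,1,-4,-4,-1,-2,-2,-1,0,0,0 for degrees 0…12.
[y¹²] = 1·0 + 2·(-1) + 1·(-1) = -3.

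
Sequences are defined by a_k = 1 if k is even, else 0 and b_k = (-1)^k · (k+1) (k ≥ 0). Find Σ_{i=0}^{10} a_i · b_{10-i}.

36

This is [x^10] in the product of the two ordinary generating functions.
Σ = 1·11 + 0·(-10) + 1·9 + 0·(-8) + 1·7 + 0·(-6) + 1·5 + 0·(-4) + 1·3 + 0·(-2) + 1·1 = 36.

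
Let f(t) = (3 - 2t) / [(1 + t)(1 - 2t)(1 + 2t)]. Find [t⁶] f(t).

The denominator gives the recurrence a_n = −a_(n−1) + 4a_(n−2) + 4a_(n−3) for n ≥ 3; the numerator fixes a_0 = 3, a_1 = -5, a_2 = 17.
Iterating: 3, -5, 17, -25, 73, -105, 297, so a_6 = 297.

297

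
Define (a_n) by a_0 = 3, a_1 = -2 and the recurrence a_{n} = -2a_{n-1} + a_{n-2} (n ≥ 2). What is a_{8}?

The ordinary generating function has denominator 1 + 2y - y^2.
Iterating the recurrence: a_0,…,a_{8} = 3, -2, 7, -16, 39, -94, 227, -548, 1323.

1323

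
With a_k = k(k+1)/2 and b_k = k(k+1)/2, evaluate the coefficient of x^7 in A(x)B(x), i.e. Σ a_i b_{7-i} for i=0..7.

252

This is [x^7] in the product of the two ordinary generating functions.
Σ = 0·28 + 1·21 + 3·15 + 6·10 + 10·6 + 15·3 + 21·1 + 28·0 = 252.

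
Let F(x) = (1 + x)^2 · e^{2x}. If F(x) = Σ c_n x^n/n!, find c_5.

352

The EGF product rule gives c_5 = Σ_{k_1+k_2=5} C(5; k_1,k_2) · ∏ g_i(k_i), where (1+x)^2 gives the falling factorial (2)_k; e^{2x} gives (2)^k.
g_1(k) for k = 0…5: 1, 2, 2, 0, 0, 0.
g_2(k) for k = 0…5: 1, 2, 4, 8, 16, 32.
c_5 = Σ_k C(5,k)·g_1(k)·g_2(5−k) = 1·1·32 + 5·2·16 + 10·2·8 = 32 + 160 + 160 = 352.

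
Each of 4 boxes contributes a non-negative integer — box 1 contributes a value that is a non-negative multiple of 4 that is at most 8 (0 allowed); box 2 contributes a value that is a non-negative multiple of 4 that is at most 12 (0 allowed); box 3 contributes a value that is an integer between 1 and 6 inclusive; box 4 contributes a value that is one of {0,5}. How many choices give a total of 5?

3

The generating function for the choices is (1 + z⁴ + z⁸)·(1 + z⁴ + z⁸ + z¹²)·(z + z² + z³ + z⁴ + z⁵ + z⁶)·(1 + z⁵); the count is [z⁵].
(1 + z⁴ + z⁸) has coefficients 1,0,0,0,1,0 for degrees 0…5.
(1 + z⁴ + z⁸ + z¹²) has coefficients 1,0,0,0,1,0 for degrees 0…5.
Multiplying by (z + z² + z³ + z⁴ + z⁵ + z⁶) gives running coefficients 0,1,1,1,1,2 for degrees 0…5.
Finally multiplying by (1 + z⁵), the product of all factors after the first has coefficients 0,1,1,1,1,2 for degrees 0…5.
[z⁵] = 1·2 + 1·1 = 3.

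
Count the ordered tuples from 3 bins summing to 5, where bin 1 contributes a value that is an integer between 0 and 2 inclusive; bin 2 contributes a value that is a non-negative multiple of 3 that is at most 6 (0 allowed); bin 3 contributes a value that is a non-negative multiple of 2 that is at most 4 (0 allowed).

The generating function for the choices is (1 + y + y^2)·(1 + y^3 + y^6)·(1 + y^2 + y^4); the count is [y^5].
(1 + y + y^2) has coefficients 1,1,1 for degrees 0…2.
(1 + y^3 + y^6) has coefficients 1,0,0,1,0,0 for degrees 0…5.
Finally multiplying by (1 + y^2 + y^4), the product of all factors after the first has coefficients 1,0,1,1,1,1 for degrees 0…5.
[y^5] = 1·1 + 1·1 + 1·1 = 3.

3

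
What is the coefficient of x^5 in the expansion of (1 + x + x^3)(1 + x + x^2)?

(1 + x + x^3) has coefficients 1,1,0,1 for degrees 0…3.
(1 + x + x^2) has coefficients 1,1,1,0,0,0 for degrees 0…5.
[x^5] = 1·0 + 1·0 + 1·1 = 1.

1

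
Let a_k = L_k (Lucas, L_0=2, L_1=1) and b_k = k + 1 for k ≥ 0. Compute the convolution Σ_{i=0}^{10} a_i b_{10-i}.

828

The convolution is the t^10 coefficient of A(t)B(t).
Σ = 2·11 + 1·10 + 3·9 + 4·8 + 7·7 + 11·6 + 18·5 + 29·4 + 47·3 + 76·2 + 123·1 = 828.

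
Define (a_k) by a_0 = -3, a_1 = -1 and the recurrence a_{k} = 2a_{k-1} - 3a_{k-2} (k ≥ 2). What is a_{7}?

-103

The ordinary generating function has denominator 1 - 2x + 3x^2.
Iterating the recurrence: a_0,…,a_{7} = -3, -1, 7, 17, 13, -25, -89, -103.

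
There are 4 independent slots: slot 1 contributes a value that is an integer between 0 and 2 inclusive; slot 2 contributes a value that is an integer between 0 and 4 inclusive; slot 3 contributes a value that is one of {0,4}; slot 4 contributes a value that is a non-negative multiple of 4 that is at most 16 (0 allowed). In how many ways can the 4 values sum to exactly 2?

3

The generating function for the choices is (1 + t + t²)·(1 + t + t² + t³ + t⁴)·(1 + t⁴)·(1 + t⁴ + t⁸ + t¹² + t¹⁶); the count is [t²].
(1 + t + t²) has coefficients 1,1,1 for degrees 0…2.
(1 + t + t² + t³ + t⁴) has coefficients 1,1,1 for degrees 0…2.
Multiplying by (1 + t⁴) gives running coefficients 1,1,1 for degrees 0…2.
Finally multiplying by (1 + t⁴ + t⁸ + t¹² + t¹⁶), the product of all factors after the first has coefficients 1,1,1 for degrees 0…2.
[t²] = 1·1 + 1·1 + 1·1 = 3.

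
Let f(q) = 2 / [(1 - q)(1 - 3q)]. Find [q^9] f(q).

Partial fractions give a closed form: a_n = (-1)·1^n + (3)·3^n.
At n = 9: a_9 = 59048.

59048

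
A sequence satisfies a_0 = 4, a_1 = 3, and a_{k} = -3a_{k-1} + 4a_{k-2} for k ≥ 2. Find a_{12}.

3355447

The ordinary generating function has denominator 1 + 3z - 4z^2.
Iterating the recurrence: a_0,…,a_{12} = 4, 3, 7, -9, 55, -201, 823, -3273, 13111, -52425, 209719, -838857, 3355447.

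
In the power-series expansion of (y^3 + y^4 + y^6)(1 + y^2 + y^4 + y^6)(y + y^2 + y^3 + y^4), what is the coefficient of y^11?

(y^3 + y^4 + y^6) has coefficients 0,0,0,1,1,0,1 for degrees 0…6.
(1 + y^2 + y^4 + y^6) has coefficients 1,0,1,0,1,0,1,0,0,0,0,0 for degrees 0…11.
Finally multiplying by (y + y^2 + y^3 + y^4), the product of all factors after the first has coefficients 0,1,1,2,2,2,2,2,2,1,1,0 for degrees 0…11.
[y^11] = 1·2 + 1·2 + 1·2 = 6.

6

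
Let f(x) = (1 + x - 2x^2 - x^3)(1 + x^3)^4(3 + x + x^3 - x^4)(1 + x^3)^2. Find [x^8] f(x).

-93

(1 + x - 2x^2 - x^3) has coefficients 1,1,-2,-1 for degrees 0…3.
(1 + x^3)^4 has coefficients 1,0,0,4,0,0,6,0,0 for degrees 0…8.
Multiplying by (3 + x + x^3 - x^4) gives running coefficients 3,1,0,13,3,0,22,2,0 for degrees 0…8.
Finally multiplying by (1 + x^3)^2, the product of all factors after the first has coefficients 3,1,0,19,5,0,51,9,0 for degrees 0…8.
[x^8] = 1·0 + 1·9 − 2·51 − 1·0 = -93.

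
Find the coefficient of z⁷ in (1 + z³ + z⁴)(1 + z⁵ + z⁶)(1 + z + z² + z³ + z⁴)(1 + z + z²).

(1 + z³ + z⁴) has coefficients 1,0,0,1,1 for degrees 0…4.
(1 + z⁵ + z⁶) has coefficients 1,0,0,0,0,1,1,0 for degrees 0…7.
Multiplying by (1 + z + z² + z³ + z⁴) gives running coefficients 1,1,1,1,1,1,2,2 for degrees 0…7.
Finally multiplying by (1 + z + z²), the product of all factors after the first has coefficients 1,2,3,3,3,3,4,5 for degrees 0…7.
[z⁷] = 1·5 + 1·3 + 1·3 = 11.

11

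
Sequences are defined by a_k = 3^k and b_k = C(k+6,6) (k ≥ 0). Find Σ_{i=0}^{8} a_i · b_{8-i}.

This is [x^8] in the product of the two ordinary generating functions.
Σ = 1·3003 + 3·1716 + 9·924 + 27·462 + 81·210 + 243·84 + 729·28 + 2187·7 + 6561·1 = 108645.

108645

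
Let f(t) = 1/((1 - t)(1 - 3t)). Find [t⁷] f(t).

Partial fractions give a closed form: a_n = (-1/2)·1^n + (3/2)·3^n.
At n = 7: a_7 = 3280.

3280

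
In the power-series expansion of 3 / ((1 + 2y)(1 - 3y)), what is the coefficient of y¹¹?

Partial fractions give a closed form: a_n = (6/5)·(-2)^n + (9/5)·3^n.
At n = 11: a_11 = 316407.

316407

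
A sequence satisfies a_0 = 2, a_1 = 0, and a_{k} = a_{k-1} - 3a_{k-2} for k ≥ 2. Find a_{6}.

The ordinary generating function has denominator 1 - x + 3x^2.
Iterating the recurrence: a_0,…,a_{6} = 2, 0, -6, -6, 12, 30, -6.

-6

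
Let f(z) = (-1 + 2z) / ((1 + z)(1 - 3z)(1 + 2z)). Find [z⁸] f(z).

The denominator gives the recurrence a_n = 7a_(n−2) + 6a_(n−3) for n ≥ 3; the numerator fixes a_0 = -1, a_1 = 2, a_2 = -7.
Iterating: -1, 2, -7, 8, -37, 14, -211, -124, -1393, so a_8 = -1393.

-1393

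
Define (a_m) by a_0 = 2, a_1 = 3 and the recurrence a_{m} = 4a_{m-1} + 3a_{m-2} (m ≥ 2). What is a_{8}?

The ordinary generating function has denominator 1 - 4x - 3x^2.
Iterating the recurrence: a_0,…,a_{8} = 2, 3, 18, 81, 378, 1755, 8154, 37881, 175986.

175986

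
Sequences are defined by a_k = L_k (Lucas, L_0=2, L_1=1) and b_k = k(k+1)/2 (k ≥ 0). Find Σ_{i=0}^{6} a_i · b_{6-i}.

Write out a_i and b_{6-i} for i = 0,…,6 and sum the products.
Σ = 2·21 + 1·15 + 3·10 + 4·6 + 7·3 + 11·1 + 18·0 = 143.

143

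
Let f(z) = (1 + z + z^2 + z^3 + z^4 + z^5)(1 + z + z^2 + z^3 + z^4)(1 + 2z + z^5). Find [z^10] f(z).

7

(1 + z + z^2 + z^3 + z^4 + z^5) has coefficients 1,1,1,1,1,1 for degrees 0…5.
(1 + z + z^2 + z^3 + z^4) has coefficients 1,1,1,1,1,0,0,0,0,0,0 for degrees 0…10.
Finally multiplying by (1 + 2z + z^5), the product of all factors after the first has coefficients 1,3,3,3,3,3,1,1,1,1,0 for degrees 0…10.
[z^10] = 1·0 + 1·1 + 1·1 + 1·1 + 1·1 + 1·3 = 7.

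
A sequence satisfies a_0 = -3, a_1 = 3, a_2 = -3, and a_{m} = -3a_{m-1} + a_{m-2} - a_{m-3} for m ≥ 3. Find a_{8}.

The ordinary generating function has denominator 1 + 3q - q^2 + q^3.
Iterating the recurrence: a_0,…,a_{8} = -3, 3, -3, 15, -51, 171, -579, 1959, -6627.

-6627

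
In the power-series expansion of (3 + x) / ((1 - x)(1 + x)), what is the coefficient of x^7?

The denominator gives the recurrence a_n = a_(n−2) for n ≥ 2; the numerator fixes a_0 = 3, a_1 = 1.
Iterating: 3, 1, 3, 1, 3, 1, 3, 1, so a_7 = 1.

1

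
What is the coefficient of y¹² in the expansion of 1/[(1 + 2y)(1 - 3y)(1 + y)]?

Partial fractions give a closed form: a_n = (4/5)·(-2)^n + (9/20)·3^n + (-1/4)·(-1)^n.
At n = 12: a_12 = 242425.

242425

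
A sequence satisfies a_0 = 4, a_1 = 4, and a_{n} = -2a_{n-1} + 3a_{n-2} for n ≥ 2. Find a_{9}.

4

The ordinary generating function has denominator 1 + 2t - 3t^2.
Iterating the recurrence: a_0,…,a_{9} = 4, 4, 4, 4, 4, 4, 4, 4, 4, 4.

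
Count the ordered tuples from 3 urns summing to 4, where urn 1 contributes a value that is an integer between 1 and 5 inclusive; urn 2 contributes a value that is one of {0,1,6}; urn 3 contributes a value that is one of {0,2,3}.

The generating function for the choices is (x + x^2 + x^3 + x^4 + x^5)·(1 + x + x^6)·(1 + x^2 + x^3); the count is [x^4].
(x + x^2 + x^3 + x^4 + x^5) has coefficients 0,1,1,1,1 for degrees 0…4.
(1 + x + x^6) has coefficients 1,1,0,0,0 for degrees 0…4.
Finally multiplying by (1 + x^2 + x^3), the product of all factors after the first has coefficients 1,1,1,2,1 for degrees 0…4.
[x^4] = 1·2 + 1·1 + 1·1 + 1·1 = 5.

5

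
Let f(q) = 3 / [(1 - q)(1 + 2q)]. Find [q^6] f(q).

129

Partial fractions give a closed form: a_n = (1)·1^n + (2)·(-2)^n.
At n = 6: a_6 = 129.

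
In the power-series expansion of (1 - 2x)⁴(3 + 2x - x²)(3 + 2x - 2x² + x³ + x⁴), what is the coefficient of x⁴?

(1 - 2x)⁴ has coefficients 1,-8,24,-32,16 for degrees 0…4.
(3 + 2x - x²) has coefficients 3,2,-1,0,0 for degrees 0…4.
Finally multiplying by (3 + 2x - 2x² + x³ + x⁴), the product of all factors after the first has coefficients 9,12,-5,-3,7 for degrees 0…4.
[x⁴] = 1·7 − 8·(-3) + 24·(-5) − 32·12 + 16·9 = -329.

-329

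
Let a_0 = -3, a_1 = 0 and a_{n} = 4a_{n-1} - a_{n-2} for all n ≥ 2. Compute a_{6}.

627

The ordinary generating function has denominator 1 - 4q + q^2.
Iterating the recurrence: a_0,…,a_{6} = -3, 0, 3, 12, 45, 168, 627.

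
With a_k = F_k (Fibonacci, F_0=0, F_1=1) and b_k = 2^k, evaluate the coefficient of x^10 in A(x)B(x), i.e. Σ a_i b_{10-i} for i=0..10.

Write out a_i and b_{10-i} for i = 0,…,10 and sum the products.
Σ = 0·1024 + 1·512 + 1·256 + 2·128 + 3·64 + 5·32 + 8·16 + 13·8 + 21·4 + 34·2 + 55·1 = 1815.

1815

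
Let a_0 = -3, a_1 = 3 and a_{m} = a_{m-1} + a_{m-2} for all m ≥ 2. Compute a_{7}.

15

The ordinary generating function has denominator 1 - z - z^2.
Iterating the recurrence: a_0,…,a_{7} = -3, 3, 0, 3, 3, 6, 9, 15.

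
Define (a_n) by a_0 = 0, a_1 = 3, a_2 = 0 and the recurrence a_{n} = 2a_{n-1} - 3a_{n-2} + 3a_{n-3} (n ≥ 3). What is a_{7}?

-18

The ordinary generating function has denominator 1 - 2q + 3q^2 - 3q^3.
Iterating the recurrence: a_0,…,a_{7} = 0, 3, 0, -9, -9, 9, 18, -18.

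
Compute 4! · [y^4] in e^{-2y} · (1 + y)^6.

-56

The EGF product rule gives c_4 = Σ_{k_1+k_2=4} C(4; k_1,k_2) · ∏ g_i(k_i), where e^{-2y} gives (-2)^k; (1+y)^6 gives the falling factorial (6)_k.
g_1(k) for k = 0…4: 1, -2, 4, -8, 16.
g_2(k) for k = 0…4: 1, 6, 30, 120, 360.
c_4 = Σ_k C(4,k)·g_1(k)·g_2(4−k) = 1·1·360 + 4·(-2)·120 + 6·4·30 + 4·(-8)·6 + 1·16·1 = 360 − 960 + 720 − 192 + 16 = -56.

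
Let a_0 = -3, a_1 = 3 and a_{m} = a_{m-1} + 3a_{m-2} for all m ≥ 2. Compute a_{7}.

The ordinary generating function has denominator 1 - x - 3x^2.
Iterating the recurrence: a_0,…,a_{7} = -3, 3, -6, 3, -15, -6, -51, -69.

-69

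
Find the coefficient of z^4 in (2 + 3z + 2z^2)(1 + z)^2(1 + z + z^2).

(2 + 3z + 2z^2) has coefficients 2,3,2 for degrees 0…2.
(1 + z)^2 has coefficients 1,2,1,0,0 for degrees 0…4.
Finally multiplying by (1 + z + z^2), the product of all factors after the first has coefficients 1,3,4,3,1 for degrees 0…4.
[z^4] = 2·1 + 3·3 + 2·4 = 19.

19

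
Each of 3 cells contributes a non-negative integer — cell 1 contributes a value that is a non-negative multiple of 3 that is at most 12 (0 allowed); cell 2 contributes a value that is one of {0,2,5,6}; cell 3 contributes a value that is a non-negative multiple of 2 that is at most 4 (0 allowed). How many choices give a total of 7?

The generating function for the choices is (1 + q^3 + q^6 + q^9 + q^12)·(1 + q^2 + q^5 + q^6)·(1 + q^2 + q^4); the count is [q^7].
(1 + q^3 + q^6 + q^9 + q^12) has coefficients 1,0,0,1,0,0,1,0 for degrees 0…7.
(1 + q^2 + q^5 + q^6) has coefficients 1,0,1,0,0,1,1,0 for degrees 0…7.
Finally multiplying by (1 + q^2 + q^4), the product of all factors after the first has coefficients 1,0,2,0,2,1,2,1 for degrees 0…7.
[q^7] = 1·1 + 1·2 + 1·0 = 3.

3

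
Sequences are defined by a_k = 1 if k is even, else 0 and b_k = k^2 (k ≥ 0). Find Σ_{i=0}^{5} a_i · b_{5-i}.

Write out a_i and b_{5-i} for i = 0,…,5 and sum the products.
Σ = 1·25 + 0·16 + 1·9 + 0·4 + 1·1 + 0·0 = 35.

35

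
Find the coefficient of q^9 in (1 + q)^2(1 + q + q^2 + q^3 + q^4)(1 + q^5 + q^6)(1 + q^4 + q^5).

(1 + q)^2 has coefficients 1,2,1 for degrees 0…2.
(1 + q + q^2 + q^3 + q^4) has coefficients 1,1,1,1,1,0,0,0,0,0 for degrees 0…9.
Multiplying by (1 + q^5 + q^6) gives running coefficients 1,1,1,1,1,1,2,2,2,2 for degrees 0…9.
Finally multiplying by (1 + q^4 + q^5), the product of all factors after the first has coefficients 1,1,1,1,2,3,4,4,4,4 for degrees 0…9.
[q^9] = 1·4 + 2·4 + 1·4 = 16.

16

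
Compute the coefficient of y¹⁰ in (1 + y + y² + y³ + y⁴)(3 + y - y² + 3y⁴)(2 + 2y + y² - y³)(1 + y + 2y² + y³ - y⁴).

(1 + y + y² + y³ + y⁴) has coefficients 1,1,1,1,1 for degrees 0…4.
(3 + y - y² + 3y⁴) has coefficients 3,1,-1,0,3,0,0,0,0,0,0 for degrees 0…10.
Multiplying by (2 + 2y + y² - y³) gives running coefficients 6,8,3,-4,4,7,3,-3,0,0,0 for degrees 0…10.
Finally multiplying by (1 + y + 2y² + y³ - y⁴), the product of all factors after the first has coefficients 6,14,23,21,8,-2,11,22,6,-10,-6 for degrees 0…10.
[y¹⁰] = 1·(-6) + 1·(-10) + 1·6 + 1·22 + 1·11 = 23.

23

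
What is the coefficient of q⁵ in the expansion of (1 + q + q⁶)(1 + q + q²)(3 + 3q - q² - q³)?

-3

(1 + q + q⁶) has coefficients 1,1,0,0,0,0 for degrees 0…5.
(1 + q + q²) has coefficients 1,1,1,0,0,0 for degrees 0…5.
Finally multiplying by (3 + 3q - q² - q³), the product of all factors after the first has coefficients 3,6,5,1,-2,-1 for degrees 0…5.
[q⁵] = 1·(-1) + 1·(-2) = -3.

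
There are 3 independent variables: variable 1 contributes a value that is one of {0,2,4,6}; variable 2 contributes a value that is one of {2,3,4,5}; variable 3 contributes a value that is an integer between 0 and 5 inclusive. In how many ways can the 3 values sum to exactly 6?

The generating function for the choices is (1 + t^2 + t^4 + t^6)·(t^2 + t^3 + t^4 + t^5)·(1 + t + t^2 + t^3 + t^4 + t^5); the count is [t^6].
(1 + t^2 + t^4 + t^6) has coefficients 1,0,1,0,1,0,1 for degrees 0…6.
(t^2 + t^3 + t^4 + t^5) has coefficients 0,0,1,1,1,1,0 for degrees 0…6.
Finally multiplying by (1 + t + t^2 + t^3 + t^4 + t^5), the product of all factors after the first has coefficients 0,0,1,2,3,4,4 for degrees 0…6.
[t^6] = 1·4 + 1·3 + 1·1 + 1·0 = 8.

8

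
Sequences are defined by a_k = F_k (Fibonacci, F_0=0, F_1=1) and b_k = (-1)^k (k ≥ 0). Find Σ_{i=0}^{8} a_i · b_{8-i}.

The convolution is the x^8 coefficient of A(x)B(x).
Σ = 0·1 + 1·(-1) + 1·1 + 2·(-1) + 3·1 + 5·(-1) + 8·1 + 13·(-1) + 21·1 = 12.

12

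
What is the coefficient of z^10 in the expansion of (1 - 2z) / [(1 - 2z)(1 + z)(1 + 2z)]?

Partial fractions give a closed form: a_n = (-1)·(-1)^n + (2)·(-2)^n.
At n = 10: a_10 = 2047.

2047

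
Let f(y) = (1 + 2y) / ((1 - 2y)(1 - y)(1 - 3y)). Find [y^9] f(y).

The denominator gives the recurrence a_n = 6a_(n−1) − 11a_(n−2) + 6a_(n−3) for n ≥ 3; the numerator fixes a_0 = 1, a_1 = 8, a_2 = 37.
Iterating: 1, 8, 37, 140, 481, 1568, 4957, 15380, 47161, 143528, so a_9 = 143528.

143528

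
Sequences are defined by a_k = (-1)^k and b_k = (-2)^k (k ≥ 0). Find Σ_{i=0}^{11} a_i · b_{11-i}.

The convolution is the t^11 coefficient of A(t)B(t).
Σ = 1·(-2048) − 1·1024 + 1·(-512) − 1·256 + 1·(-128) − 1·64 + 1·(-32) − 1·16 + 1·(-8) − 1·4 + 1·(-2) − 1·1 = -4095.

-4095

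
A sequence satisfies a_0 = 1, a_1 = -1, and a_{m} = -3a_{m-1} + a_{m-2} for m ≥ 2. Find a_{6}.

469

The ordinary generating function has denominator 1 + 3x - x^2.
Iterating the recurrence: a_0,…,a_{6} = 1, -1, 4, -13, 43, -142, 469.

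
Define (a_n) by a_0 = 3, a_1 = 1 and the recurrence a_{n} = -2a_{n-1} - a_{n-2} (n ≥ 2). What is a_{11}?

41

The ordinary generating function has denominator 1 + 2t + t^2.
Iterating the recurrence: a_0,…,a_{11} = 3, 1, -5, 9, -13, 17, -21, 25, -29, 33, -37, 41.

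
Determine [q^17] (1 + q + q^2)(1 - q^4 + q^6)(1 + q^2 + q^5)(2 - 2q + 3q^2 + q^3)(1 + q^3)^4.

(1 + q + q^2) has coefficients 1,1,1 for degrees 0…2.
(1 - q^4 + q^6) has coefficients 1,0,0,0,-1,0,1,0,0,0,0,0,0,0,0,0,0,0 for degrees 0…17.
Multiplying by (1 + q^2 + q^5) gives running coefficients 1,0,1,0,-1,1,0,0,1,-1,0,1,0,0,0,0,0,0 for degrees 0…17.
Multiplying by (2 - 2q + 3q^2 + q^3) gives running coefficients 2,-2,5,-1,1,5,-5,2,3,-4,5,0,-3,3,1,0,0,0 for degrees 0…17.
Finally multiplying by (1 + q^3)^4, the product of all factors after the first has coefficients 2,-2,5,7,-7,25,3,-6,53,-22,11,62,-51,37,44,-57,51,21 for degrees 0…17.
[q^17] = 1·21 + 1·51 + 1·(-57) = 15.

15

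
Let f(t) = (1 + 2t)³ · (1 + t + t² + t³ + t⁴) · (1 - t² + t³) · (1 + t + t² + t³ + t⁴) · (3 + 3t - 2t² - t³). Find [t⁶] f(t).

342

(1 + 2t)³ has coefficients 1,6,12,8 for degrees 0…3.
(1 + t + t² + t³ + t⁴) has coefficients 1,1,1,1,1,0,0 for degrees 0…6.
Multiplying by (1 - t² + t³) gives running coefficients 1,1,0,1,1,0,0 for degrees 0…6.
Multiplying by (1 + t + t² + t³ + t⁴) gives running coefficients 1,2,2,3,4,3,2 for degrees 0…6.
Finally multiplying by (3 + 3t - 2t² - t³), the product of all factors after the first has coefficients 3,9,10,10,15,13,4 for degrees 0…6.
[t⁶] = 1·4 + 6·13 + 12·15 + 8·10 = 342.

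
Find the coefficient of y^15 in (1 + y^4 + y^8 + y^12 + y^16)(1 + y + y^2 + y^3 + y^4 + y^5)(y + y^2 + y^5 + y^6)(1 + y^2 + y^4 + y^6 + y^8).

(1 + y^4 + y^8 + y^12 + y^16) has coefficients 1,0,0,0,1,0,0,0,1,0,0,0,1,0,0,0 for degrees 0…15.
(1 + y + y^2 + y^3 + y^4 + y^5) has coefficients 1,1,1,1,1,1,0,0,0,0,0,0,0,0,0,0 for degrees 0…15.
Multiplying by (y + y^2 + y^5 + y^6) gives running coefficients 0,1,2,2,2,3,4,3,2,2,2,1,0,0,0,0 for degrees 0…15.
Finally multiplying by (1 + y^2 + y^4 + y^6 + y^8), the product of all factors after the first has coefficients 0,1,2,3,4,6,8,9,10,11,12,11,10,9,8,6 for degrees 0…15.
[y^15] = 1·6 + 1·11 + 1·9 + 1·3 = 29.

29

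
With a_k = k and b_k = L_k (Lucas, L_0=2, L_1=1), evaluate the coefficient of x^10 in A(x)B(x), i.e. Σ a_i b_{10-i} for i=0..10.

This is [x^10] in the product of the two ordinary generating functions.
Σ = 0·123 + 1·76 + 2·47 + 3·29 + 4·18 + 5·11 + 6·7 + 7·4 + 8·3 + 9·1 + 10·2 = 507.

507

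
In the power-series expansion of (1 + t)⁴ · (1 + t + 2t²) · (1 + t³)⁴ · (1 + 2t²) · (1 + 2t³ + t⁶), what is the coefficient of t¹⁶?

1005

(1 + t)⁴ has coefficients 1,4,6,4,1 for degrees 0…4.
(1 + t + 2t²) has coefficients 1,1,2,0,0,0,0,0,0,0,0,0,0,0,0,0,0 for degrees 0…16.
Multiplying by (1 + t³)⁴ gives running coefficients 1,1,2,4,4,8,6,6,12,4,4,8,1,1,2,0,0 for degrees 0…16.
Multiplying by (1 + 2t²) gives running coefficients 1,1,4,6,8,16,14,22,24,16,28,16,9,17,4,2,4 for degrees 0…16.
Finally multiplying by (1 + 2t³ + t⁶), the product of all factors after the first has coefficients 1,1,4,8,10,24,27,39,60,50,80,80,55,95,60,36,66 for degrees 0…16.
[t¹⁶] = 1·66 + 4·36 + 6·60 + 4·95 + 1·55 = 1005.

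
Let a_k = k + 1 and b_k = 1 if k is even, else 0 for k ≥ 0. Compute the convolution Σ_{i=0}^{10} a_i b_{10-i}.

Write out a_i and b_{10-i} for i = 0,…,10 and sum the products.
Σ = 1·1 + 2·0 + 3·1 + 4·0 + 5·1 + 6·0 + 7·1 + 8·0 + 9·1 + 10·0 + 11·1 = 36.

36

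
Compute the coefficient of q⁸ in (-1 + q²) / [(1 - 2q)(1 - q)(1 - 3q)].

-25476

The denominator gives the recurrence a_n = 6a_(n−1) − 11a_(n−2) + 6a_(n−3) for n ≥ 3; the numerator fixes a_0 = -1, a_1 = -6, a_2 = -24.
Iterating: -1, -6, -24, -84, -276, -876, -2724, -8364, -25476, so a_8 = -25476.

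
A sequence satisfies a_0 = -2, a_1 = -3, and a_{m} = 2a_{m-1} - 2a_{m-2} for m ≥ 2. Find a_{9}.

-48

The ordinary generating function has denominator 1 - 2x + 2x^2.
Iterating the recurrence: a_0,…,a_{9} = -2, -3, -2, 2, 8, 12, 8, -8, -32, -48.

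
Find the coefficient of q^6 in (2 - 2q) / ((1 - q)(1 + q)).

2

Partial fractions give a closed form: a_n = (2)·(-1)^n.
At n = 6: a_6 = 2.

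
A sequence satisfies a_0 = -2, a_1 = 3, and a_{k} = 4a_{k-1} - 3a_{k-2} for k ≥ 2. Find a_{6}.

The ordinary generating function has denominator 1 - 4q + 3q^2.
Iterating the recurrence: a_0,…,a_{6} = -2, 3, 18, 63, 198, 603, 1818.

1818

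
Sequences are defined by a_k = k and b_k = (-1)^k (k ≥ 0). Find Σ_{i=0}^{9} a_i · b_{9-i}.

The convolution is the t^9 coefficient of A(t)B(t).
Σ = 0·(-1) + 1·1 + 2·(-1) + 3·1 + 4·(-1) + 5·1 + 6·(-1) + 7·1 + 8·(-1) + 9·1 = 5.

5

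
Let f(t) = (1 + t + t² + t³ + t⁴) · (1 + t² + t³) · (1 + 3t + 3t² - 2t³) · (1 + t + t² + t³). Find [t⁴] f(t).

38

(1 + t + t² + t³ + t⁴) has coefficients 1,1,1,1,1 for degrees 0…4.
(1 + t² + t³) has coefficients 1,0,1,1,0 for degrees 0…4.
Multiplying by (1 + 3t + 3t² - 2t³) gives running coefficients 1,3,4,2,6 for degrees 0…4.
Finally multiplying by (1 + t + t² + t³), the product of all factors after the first has coefficients 1,4,8,10,15 for degrees 0…4.
[t⁴] = 1·15 + 1·10 + 1·8 + 1·4 + 1·1 = 38.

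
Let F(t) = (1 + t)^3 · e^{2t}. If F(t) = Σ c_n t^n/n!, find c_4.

304

The EGF product rule gives c_4 = Σ_{k_1+k_2=4} C(4; k_1,k_2) · ∏ g_i(k_i), where (1+t)^3 gives the falling factorial (3)_k; e^{2t} gives (2)^k.
g_1(k) for k = 0…4: 1, 3, 6, 6, 0.
g_2(k) for k = 0…4: 1, 2, 4, 8, 16.
c_4 = Σ_k C(4,k)·g_1(k)·g_2(4−k) = 1·1·16 + 4·3·8 + 6·6·4 + 4·6·2 = 16 + 96 + 144 + 48 = 304.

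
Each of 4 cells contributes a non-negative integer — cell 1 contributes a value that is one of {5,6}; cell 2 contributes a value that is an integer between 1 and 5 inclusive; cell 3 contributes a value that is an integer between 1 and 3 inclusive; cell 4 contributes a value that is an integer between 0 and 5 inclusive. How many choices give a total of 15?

The generating function for the choices is (q⁵ + q⁶)·(q + q² + q³ + q⁴ + q⁵)·(q + q² + q³)·(1 + q + q² + q³ + q⁴ + q⁵); the count is [q¹⁵].
(q⁵ + q⁶) has coefficients 0,0,0,0,0,1,1 for degrees 0…6.
(q + q² + q³ + q⁴ + q⁵) has coefficients 0,1,1,1,1,1,0,0,0,0,0,0,0,0,0,0 for degrees 0…15.
Multiplying by (q + q² + q³) gives running coefficients 0,0,1,2,3,3,3,2,1,0,0,0,0,0,0,0 for degrees 0…15.
Finally multiplying by (1 + q + q² + q³ + q⁴ + q⁵), the product of all factors after the first has coefficients 0,0,1,3,6,9,12,14,14,12,9,6,3,1,0,0 for degrees 0…15.
[q¹⁵] = 1·9 + 1·12 = 21.

21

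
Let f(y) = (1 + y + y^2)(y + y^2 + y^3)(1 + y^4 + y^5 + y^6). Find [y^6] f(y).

(1 + y + y^2) has coefficients 1,1,1 for degrees 0…2.
(y + y^2 + y^3) has coefficients 0,1,1,1,0,0,0 for degrees 0…6.
Finally multiplying by (1 + y^4 + y^5 + y^6), the product of all factors after the first has coefficients 0,1,1,1,0,1,2 for degrees 0…6.
[y^6] = 1·2 + 1·1 + 1·0 = 3.

3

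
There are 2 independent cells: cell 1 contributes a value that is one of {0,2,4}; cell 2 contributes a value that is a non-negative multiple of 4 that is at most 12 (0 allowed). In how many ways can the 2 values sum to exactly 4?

2

The generating function for the choices is (1 + z² + z⁴)·(1 + z⁴ + z⁸ + z¹²); the count is [z⁴].
(1 + z² + z⁴) has coefficients 1,0,1,0,1 for degrees 0…4.
(1 + z⁴ + z⁸ + z¹²) has coefficients 1,0,0,0,1 for degrees 0…4.
[z⁴] = 1·1 + 1·0 + 1·1 = 2.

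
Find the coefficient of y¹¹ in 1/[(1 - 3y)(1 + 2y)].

The denominator gives the recurrence a_n = a_(n−1) + 6a_(n−2) for n ≥ 2; the numerator fixes a_0 = 1, a_1 = 1.
Iterating: 1, 1, 7, 13, 55, 133, 463, 1261, 4039, 11605, 35839, 105469, so a_11 = 105469.

105469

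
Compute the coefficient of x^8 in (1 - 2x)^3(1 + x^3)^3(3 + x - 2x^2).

(1 - 2x)^3 has coefficients 1,-6,12,-8 for degrees 0…3.
(1 + x^3)^3 has coefficients 1,0,0,3,0,0,3,0,0 for degrees 0…8.
Finally multiplying by (3 + x - 2x^2), the product of all factors after the first has coefficients 3,1,-2,9,3,-6,9,3,-6 for degrees 0…8.
[x^8] = 1·(-6) − 6·3 + 12·9 − 8·(-6) = 132.

132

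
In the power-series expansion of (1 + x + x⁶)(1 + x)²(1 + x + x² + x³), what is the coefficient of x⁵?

(1 + x + x⁶) has coefficients 1,1,0,0,0,0 for degrees 0…5.
(1 + x)² has coefficients 1,2,1,0,0,0 for degrees 0…5.
Finally multiplying by (1 + x + x² + x³), the product of all factors after the first has coefficients 1,3,4,4,3,1 for degrees 0…5.
[x⁵] = 1·1 + 1·3 = 4.

4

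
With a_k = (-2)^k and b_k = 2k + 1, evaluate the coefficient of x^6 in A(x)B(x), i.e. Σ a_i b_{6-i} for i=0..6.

The convolution is the x^6 coefficient of A(x)B(x).
Σ = 1·13 − 2·11 + 4·9 − 8·7 + 16·5 − 32·3 + 64·1 = 19.

19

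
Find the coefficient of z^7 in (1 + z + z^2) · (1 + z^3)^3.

3

(1 + z + z^2) has coefficients 1,1,1 for degrees 0…2.
(1 + z^3)^3 has coefficients 1,0,0,3,0,0,3,0 for degrees 0…7.
[z^7] = 1·0 + 1·3 + 1·0 = 3.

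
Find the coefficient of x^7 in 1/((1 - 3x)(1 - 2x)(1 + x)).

4750

Partial fractions give a closed form: a_n = (9/4)·3^n + (-4/3)·2^n + (1/12)·(-1)^n.
At n = 7: a_7 = 4750.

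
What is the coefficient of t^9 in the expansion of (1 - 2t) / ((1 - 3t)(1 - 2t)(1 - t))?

29524

Partial fractions give a closed form: a_n = (3/2)·3^n + (-1/2)·1^n.
At n = 9: a_9 = 29524.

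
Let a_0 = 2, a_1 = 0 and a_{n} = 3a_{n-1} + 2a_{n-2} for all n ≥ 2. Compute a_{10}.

89452

The ordinary generating function has denominator 1 - 3t - 2t^2.
Iterating the recurrence: a_0,…,a_{10} = 2, 0, 4, 12, 44, 156, 556, 1980, 7052, 25116, 89452.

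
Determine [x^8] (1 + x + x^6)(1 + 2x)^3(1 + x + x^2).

19

(1 + x + x^6) has coefficients 1,1,0,0,0,0,1 for degrees 0…6.
(1 + 2x)^3 has coefficients 1,6,12,8,0,0,0,0,0 for degrees 0…8.
Finally multiplying by (1 + x + x^2), the product of all factors after the first has coefficients 1,7,19,26,20,8,0,0,0 for degrees 0…8.
[x^8] = 1·0 + 1·0 + 1·19 = 19.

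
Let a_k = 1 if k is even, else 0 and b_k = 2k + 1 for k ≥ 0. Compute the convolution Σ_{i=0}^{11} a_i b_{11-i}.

Write out a_i and b_{11-i} for i = 0,…,11 and sum the products.
Σ = 1·23 + 0·21 + 1·19 + 0·17 + 1·15 + 0·13 + 1·11 + 0·9 + 1·7 + 0·5 + 1·3 + 0·1 = 78.

78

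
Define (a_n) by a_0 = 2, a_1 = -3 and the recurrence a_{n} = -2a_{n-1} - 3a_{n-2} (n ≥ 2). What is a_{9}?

The ordinary generating function has denominator 1 + 2y + 3y^2.
Iterating the recurrence: a_0,…,a_{9} = 2, -3, 0, 9, -18, 9, 36, -99, 90, 117.

117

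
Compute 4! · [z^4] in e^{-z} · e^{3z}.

The EGF product rule gives c_4 = Σ_{k_1+k_2=4} C(4; k_1,k_2) · ∏ g_i(k_i), where e^{-z} gives (-1)^k; e^{3z} gives (3)^k.
g_1(k) for k = 0…4: 1, -1, 1, -1, 1.
g_2(k) for k = 0…4: 1, 3, 9, 27, 81.
c_4 = Σ_k C(4,k)·g_1(k)·g_2(4−k) = 1·1·81 + 4·(-1)·27 + 6·1·9 + 4·(-1)·3 + 1·1·1 = 81 − 108 + 54 − 12 + 1 = 16.

16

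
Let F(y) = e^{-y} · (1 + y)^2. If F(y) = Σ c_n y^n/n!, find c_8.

The EGF product rule gives c_8 = Σ_{k_1+k_2=8} C(8; k_1,k_2) · ∏ g_i(k_i), where e^{-y} gives (-1)^k; (1+y)^2 gives the falling factorial (2)_k.
g_1(k) for k = 0…8: 1, -1, 1, -1, 1, -1, 1, -1, 1.
g_2(k) for k = 0…8: 1, 2, 2, 0, 0, 0, 0, 0, 0.
c_8 = Σ_k C(8,k)·g_1(k)·g_2(8−k) = 28·1·2 + 8·(-1)·2 + 1·1·1 = 56 − 16 + 1 = 41.

41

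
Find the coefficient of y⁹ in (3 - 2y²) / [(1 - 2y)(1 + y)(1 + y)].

564

The denominator gives the recurrence a_n = 3a_(n−2) + 2a_(n−3) for n ≥ 3; the numerator fixes a_0 = 3, a_1 = 0, a_2 = 7.
Iterating: 3, 0, 7, 6, 21, 32, 75, 138, 289, 564, so a_9 = 564.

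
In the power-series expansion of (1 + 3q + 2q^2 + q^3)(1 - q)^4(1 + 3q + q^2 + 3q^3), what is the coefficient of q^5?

-13

(1 + 3q + 2q^2 + q^3) has coefficients 1,3,2,1 for degrees 0…3.
(1 - q)^4 has coefficients 1,-4,6,-4,1,0 for degrees 0…5.
Finally multiplying by (1 + 3q + q^2 + 3q^3), the product of all factors after the first has coefficients 1,-1,-5,13,-17,17 for degrees 0…5.
[q^5] = 1·17 + 3·(-17) + 2·13 + 1·(-5) = -13.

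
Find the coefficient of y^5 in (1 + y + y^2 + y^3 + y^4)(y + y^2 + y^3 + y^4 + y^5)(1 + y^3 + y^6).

7

(1 + y + y^2 + y^3 + y^4) has coefficients 1,1,1,1,1 for degrees 0…4.
(y + y^2 + y^3 + y^4 + y^5) has coefficients 0,1,1,1,1,1 for degrees 0…5.
Finally multiplying by (1 + y^3 + y^6), the product of all factors after the first has coefficients 0,1,1,1,2,2 for degrees 0…5.
[y^5] = 1·2 + 1·2 + 1·1 + 1·1 + 1·1 = 7.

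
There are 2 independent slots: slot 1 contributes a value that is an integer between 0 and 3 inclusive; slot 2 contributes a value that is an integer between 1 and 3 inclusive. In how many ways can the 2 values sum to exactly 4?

3

The generating function for the choices is (1 + z + z² + z³)·(z + z² + z³); the count is [z⁴].
(1 + z + z² + z³) has coefficients 1,1,1,1 for degrees 0…3.
(z + z² + z³) has coefficients 0,1,1,1,0 for degrees 0…4.
[z⁴] = 1·0 + 1·1 + 1·1 + 1·1 = 3.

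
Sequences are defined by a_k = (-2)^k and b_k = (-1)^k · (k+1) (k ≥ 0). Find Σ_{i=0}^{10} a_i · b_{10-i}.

4083

This is [x^10] in the product of the two ordinary generating functions.
Σ = 1·11 − 2·(-10) + 4·9 − 8·(-8) + 16·7 − 32·(-6) + 64·5 − 128·(-4) + 256·3 − 512·(-2) + 1024·1 = 4083.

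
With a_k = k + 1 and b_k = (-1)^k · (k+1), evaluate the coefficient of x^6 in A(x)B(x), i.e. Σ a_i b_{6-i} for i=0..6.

This is [x^6] in the product of the two ordinary generating functions.
Σ = 1·7 + 2·(-6) + 3·5 + 4·(-4) + 5·3 + 6·(-2) + 7·1 = 4.

4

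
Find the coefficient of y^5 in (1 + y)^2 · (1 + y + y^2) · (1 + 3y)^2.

(1 + y)^2 has coefficients 1,2,1 for degrees 0…2.
(1 + y + y^2) has coefficients 1,1,1,0,0,0 for degrees 0…5.
Finally multiplying by (1 + 3y)^2, the product of all factors after the first has coefficients 1,7,16,15,9,0 for degrees 0…5.
[y^5] = 1·0 + 2·9 + 1·15 = 33.

33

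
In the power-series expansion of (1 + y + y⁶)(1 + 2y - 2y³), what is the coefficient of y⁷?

2

(1 + y + y⁶) has coefficients 1,1,0,0,0,0,1 for degrees 0…6.
(1 + 2y - 2y³) has coefficients 1,2,0,-2,0,0,0,0 for degrees 0…7.
[y⁷] = 1·0 + 1·0 + 1·2 = 2.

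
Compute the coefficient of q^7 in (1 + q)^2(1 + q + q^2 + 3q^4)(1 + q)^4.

67

(1 + q)^2 has coefficients 1,2,1 for degrees 0…2.
(1 + q + q^2 + 3q^4) has coefficients 1,1,1,0,3,0,0,0 for degrees 0…7.
Finally multiplying by (1 + q)^4, the product of all factors after the first has coefficients 1,5,11,14,14,17,19,12 for degrees 0…7.
[q^7] = 1·12 + 2·19 + 1·17 = 67.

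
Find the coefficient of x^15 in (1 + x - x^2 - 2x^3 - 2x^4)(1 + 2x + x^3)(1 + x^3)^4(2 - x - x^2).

26

(1 + x - x^2 - 2x^3 - 2x^4) has coefficients 1,1,-1,-2,-2 for degrees 0…4.
(1 + 2x + x^3) has coefficients 1,2,0,1,0,0,0,0,0,0,0,0,0,0,0,0 for degrees 0…15.
Multiplying by (1 + x^3)^4 gives running coefficients 1,2,0,5,8,0,10,12,0,10,8,0,5,2,0,1 for degrees 0…15.
Finally multiplying by (2 - x - x^2), the product of all factors after the first has coefficients 2,3,-3,8,11,-13,12,14,-22,8,6,-18,2,-1,-7,0 for degrees 0…15.
[x^15] = 1·0 + 1·(-7) − 1·(-1) − 2·2 − 2·(-18) = 26.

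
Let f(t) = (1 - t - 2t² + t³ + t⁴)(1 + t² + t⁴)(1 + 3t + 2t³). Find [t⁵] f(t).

(1 - t - 2t² + t³ + t⁴) has coefficients 1,-1,-2,1,1 for degrees 0…4.
(1 + t² + t⁴) has coefficients 1,0,1,0,1,0 for degrees 0…5.
Finally multiplying by (1 + 3t + 2t³), the product of all factors after the first has coefficients 1,3,1,5,1,5 for degrees 0…5.
[t⁵] = 1·5 − 1·1 − 2·5 + 1·1 + 1·3 = -2.

-2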